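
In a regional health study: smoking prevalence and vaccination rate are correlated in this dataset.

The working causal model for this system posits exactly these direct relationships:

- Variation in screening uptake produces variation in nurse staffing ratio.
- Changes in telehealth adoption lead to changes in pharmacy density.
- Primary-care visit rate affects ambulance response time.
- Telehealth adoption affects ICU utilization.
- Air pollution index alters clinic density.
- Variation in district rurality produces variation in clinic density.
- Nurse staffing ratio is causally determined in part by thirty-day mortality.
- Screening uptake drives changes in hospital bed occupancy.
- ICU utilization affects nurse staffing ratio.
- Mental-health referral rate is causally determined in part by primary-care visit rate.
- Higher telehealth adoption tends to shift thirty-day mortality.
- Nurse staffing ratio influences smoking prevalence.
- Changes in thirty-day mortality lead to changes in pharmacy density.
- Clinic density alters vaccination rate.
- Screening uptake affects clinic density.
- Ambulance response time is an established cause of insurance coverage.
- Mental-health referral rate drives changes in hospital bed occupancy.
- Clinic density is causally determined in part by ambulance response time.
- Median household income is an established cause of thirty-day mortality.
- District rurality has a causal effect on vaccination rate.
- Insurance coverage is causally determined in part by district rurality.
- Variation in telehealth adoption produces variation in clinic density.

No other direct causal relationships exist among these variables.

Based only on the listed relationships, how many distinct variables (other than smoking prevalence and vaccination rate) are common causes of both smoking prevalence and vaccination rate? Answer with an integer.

The common causes are: screening uptake (to smoking prevalence via screening uptake → nurse staffing ratio → smoking prevalence; to vaccination rate via screening uptake → clinic density → vaccination rate); telehealth adoption (to smoking prevalence via telehealth adoption → thirty-day mortality → nurse staffing ratio → smoking prevalence; to vaccination rate via telehealth adoption → clinic density → vaccination rate).
Every other variable lacks a causal path to at least one of smoking prevalence and vaccination rate.

2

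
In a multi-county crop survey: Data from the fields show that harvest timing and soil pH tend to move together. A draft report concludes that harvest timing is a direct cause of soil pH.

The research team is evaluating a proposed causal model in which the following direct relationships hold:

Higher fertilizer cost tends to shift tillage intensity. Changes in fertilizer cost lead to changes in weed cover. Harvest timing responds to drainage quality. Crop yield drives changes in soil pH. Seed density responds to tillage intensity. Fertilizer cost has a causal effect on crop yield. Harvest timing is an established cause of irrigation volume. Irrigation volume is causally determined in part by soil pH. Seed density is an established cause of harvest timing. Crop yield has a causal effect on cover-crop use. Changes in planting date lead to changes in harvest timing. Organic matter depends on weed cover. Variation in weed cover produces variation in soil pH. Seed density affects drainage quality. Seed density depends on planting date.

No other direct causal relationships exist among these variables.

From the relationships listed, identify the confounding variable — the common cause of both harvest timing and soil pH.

fertilizer cost

Fertilizer cost has a causal path to harvest timing (fertilizer cost → tillage intensity → seed density → harvest timing) and a separate causal path to soil pH (fertilizer cost → crop yield → soil pH), so it is a common cause of both.
No stated relationship gives harvest timing a causal route to soil pH, so the correlation is explained by the shared upstream cause rather than a direct effect.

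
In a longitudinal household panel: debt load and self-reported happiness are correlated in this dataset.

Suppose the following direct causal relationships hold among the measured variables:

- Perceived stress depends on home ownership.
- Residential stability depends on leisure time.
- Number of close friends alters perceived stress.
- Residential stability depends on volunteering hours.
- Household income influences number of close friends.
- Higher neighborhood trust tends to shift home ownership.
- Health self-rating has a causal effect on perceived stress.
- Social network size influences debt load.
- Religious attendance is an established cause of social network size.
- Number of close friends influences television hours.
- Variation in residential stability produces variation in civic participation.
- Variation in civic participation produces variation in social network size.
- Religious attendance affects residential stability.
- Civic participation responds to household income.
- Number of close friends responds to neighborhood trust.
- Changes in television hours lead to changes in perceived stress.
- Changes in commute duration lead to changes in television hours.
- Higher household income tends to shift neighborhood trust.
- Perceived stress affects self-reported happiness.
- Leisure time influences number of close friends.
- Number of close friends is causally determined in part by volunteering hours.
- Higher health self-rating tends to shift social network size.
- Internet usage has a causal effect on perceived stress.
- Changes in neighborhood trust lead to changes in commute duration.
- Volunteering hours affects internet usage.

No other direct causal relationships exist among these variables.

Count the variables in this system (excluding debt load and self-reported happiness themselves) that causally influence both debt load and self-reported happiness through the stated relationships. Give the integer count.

The common causes are: health self-rating (to debt load via health self-rating → social network size → debt load; to self-reported happiness via health self-rating → perceived stress → self-reported happiness); household income (to debt load via household income → civic participation → social network size → debt load; to self-reported happiness via household income → number of close friends → perceived stress → self-reported happiness); leisure time (to debt load via leisure time → residential stability → civic participation → social network size → debt load; to self-reported happiness via leisure time → number of close friends → perceived stress → self-reported happiness); volunteering hours (to debt load via volunteering hours → residential stability → civic participation → social network size → debt load; to self-reported happiness via volunteering hours → number of close friends → perceived stress → self-reported happiness).
Every other variable lacks a causal path to at least one of debt load and self-reported happiness.

4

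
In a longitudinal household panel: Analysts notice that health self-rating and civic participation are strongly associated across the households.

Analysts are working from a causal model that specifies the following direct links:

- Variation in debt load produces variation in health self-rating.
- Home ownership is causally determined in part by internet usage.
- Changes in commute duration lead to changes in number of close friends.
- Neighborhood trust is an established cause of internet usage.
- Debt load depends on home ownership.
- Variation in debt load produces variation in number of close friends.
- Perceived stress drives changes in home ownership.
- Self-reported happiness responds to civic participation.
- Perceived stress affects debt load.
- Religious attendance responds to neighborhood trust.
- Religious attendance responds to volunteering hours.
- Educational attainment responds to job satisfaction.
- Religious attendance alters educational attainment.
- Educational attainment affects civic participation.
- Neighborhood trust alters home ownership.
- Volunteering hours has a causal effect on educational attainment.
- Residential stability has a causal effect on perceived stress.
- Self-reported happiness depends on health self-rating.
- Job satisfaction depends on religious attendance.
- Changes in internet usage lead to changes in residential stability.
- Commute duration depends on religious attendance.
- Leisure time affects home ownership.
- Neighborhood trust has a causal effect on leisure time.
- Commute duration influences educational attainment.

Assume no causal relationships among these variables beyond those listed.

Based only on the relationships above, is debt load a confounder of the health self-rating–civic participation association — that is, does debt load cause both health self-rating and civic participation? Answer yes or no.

no

Debt load has no stated causal path to civic participation. A confounder must cause both variables, so debt load does not qualify.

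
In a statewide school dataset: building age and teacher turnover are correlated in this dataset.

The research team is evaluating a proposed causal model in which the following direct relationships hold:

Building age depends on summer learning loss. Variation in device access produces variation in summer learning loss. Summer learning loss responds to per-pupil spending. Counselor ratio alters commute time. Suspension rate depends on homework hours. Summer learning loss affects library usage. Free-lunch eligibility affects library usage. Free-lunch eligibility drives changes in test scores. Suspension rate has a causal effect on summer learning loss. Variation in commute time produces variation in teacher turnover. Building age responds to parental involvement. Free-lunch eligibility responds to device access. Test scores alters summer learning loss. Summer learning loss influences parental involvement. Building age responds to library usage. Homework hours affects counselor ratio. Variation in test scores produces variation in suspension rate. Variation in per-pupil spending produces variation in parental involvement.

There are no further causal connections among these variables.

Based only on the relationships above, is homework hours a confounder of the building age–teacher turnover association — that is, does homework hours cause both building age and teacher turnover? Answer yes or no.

Homework hours has a causal path to building age (homework hours → suspension rate → summer learning loss → building age) and to teacher turnover (homework hours → counselor ratio → commute time → teacher turnover), so it is a common cause of both — a confounder.

yes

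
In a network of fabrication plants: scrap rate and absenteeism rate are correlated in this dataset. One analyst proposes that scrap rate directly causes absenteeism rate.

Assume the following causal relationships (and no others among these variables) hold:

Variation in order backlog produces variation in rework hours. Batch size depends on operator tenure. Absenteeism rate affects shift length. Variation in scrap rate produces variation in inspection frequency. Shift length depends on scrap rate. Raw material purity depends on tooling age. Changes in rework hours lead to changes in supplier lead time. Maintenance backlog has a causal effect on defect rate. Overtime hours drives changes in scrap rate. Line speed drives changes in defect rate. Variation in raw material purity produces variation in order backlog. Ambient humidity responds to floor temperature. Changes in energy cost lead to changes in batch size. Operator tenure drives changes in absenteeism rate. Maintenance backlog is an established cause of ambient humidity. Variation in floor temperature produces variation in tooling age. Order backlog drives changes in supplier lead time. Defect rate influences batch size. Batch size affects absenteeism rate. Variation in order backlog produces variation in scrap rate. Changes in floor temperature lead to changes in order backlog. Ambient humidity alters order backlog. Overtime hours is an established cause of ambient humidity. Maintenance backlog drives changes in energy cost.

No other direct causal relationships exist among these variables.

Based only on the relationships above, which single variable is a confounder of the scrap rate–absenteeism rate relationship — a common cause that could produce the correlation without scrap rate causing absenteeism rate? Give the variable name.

maintenance backlog

Maintenance backlog has a causal path to scrap rate (maintenance backlog → ambient humidity → order backlog → scrap rate) and a separate causal path to absenteeism rate (maintenance backlog → energy cost → batch size → absenteeism rate), so it is a common cause of both.
No stated relationship gives scrap rate a causal route to absenteeism rate, so the correlation is explained by the shared upstream cause rather than a direct effect.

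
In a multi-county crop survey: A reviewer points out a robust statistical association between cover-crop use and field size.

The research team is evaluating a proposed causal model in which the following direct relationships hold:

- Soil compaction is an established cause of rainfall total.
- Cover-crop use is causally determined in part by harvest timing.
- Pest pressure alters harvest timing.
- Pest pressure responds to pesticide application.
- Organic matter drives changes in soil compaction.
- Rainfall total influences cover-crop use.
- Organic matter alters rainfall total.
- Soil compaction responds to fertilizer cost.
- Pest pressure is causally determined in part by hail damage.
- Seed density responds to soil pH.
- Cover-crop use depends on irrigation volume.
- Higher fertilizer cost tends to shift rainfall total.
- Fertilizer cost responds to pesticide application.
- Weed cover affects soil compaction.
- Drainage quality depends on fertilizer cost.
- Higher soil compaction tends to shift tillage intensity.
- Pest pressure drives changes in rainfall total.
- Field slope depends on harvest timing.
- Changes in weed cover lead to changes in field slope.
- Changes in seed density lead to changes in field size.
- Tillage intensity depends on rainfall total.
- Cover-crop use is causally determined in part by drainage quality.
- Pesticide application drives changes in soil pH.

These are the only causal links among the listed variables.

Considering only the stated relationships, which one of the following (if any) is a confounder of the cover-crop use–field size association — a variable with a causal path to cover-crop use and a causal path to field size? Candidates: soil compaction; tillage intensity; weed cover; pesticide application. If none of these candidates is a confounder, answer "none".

pesticide application

Pesticide application causes cover-crop use (pesticide application → fertilizer cost → rainfall total → cover-crop use) and also causes field size (pesticide application → soil pH → seed density → field size); it is a common cause of both.
Each of the other candidates lacks a causal path to at least one of cover-crop use and field size, so they do not confound the relationship.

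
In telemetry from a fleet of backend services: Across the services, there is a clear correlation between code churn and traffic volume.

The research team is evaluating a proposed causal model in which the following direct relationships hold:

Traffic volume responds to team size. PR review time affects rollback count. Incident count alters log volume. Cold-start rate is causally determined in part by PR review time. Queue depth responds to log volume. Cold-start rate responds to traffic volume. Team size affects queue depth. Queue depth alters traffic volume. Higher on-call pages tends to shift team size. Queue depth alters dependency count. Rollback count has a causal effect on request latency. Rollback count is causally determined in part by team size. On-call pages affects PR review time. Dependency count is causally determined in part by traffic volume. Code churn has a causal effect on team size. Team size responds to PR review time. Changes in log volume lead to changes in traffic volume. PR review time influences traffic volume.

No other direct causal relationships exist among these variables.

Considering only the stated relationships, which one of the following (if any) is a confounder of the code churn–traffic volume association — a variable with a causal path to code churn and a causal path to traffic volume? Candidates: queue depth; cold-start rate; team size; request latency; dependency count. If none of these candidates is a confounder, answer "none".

None of the listed candidates has causal paths to both code churn and traffic volume in the stated relationships, so none is a common cause.

none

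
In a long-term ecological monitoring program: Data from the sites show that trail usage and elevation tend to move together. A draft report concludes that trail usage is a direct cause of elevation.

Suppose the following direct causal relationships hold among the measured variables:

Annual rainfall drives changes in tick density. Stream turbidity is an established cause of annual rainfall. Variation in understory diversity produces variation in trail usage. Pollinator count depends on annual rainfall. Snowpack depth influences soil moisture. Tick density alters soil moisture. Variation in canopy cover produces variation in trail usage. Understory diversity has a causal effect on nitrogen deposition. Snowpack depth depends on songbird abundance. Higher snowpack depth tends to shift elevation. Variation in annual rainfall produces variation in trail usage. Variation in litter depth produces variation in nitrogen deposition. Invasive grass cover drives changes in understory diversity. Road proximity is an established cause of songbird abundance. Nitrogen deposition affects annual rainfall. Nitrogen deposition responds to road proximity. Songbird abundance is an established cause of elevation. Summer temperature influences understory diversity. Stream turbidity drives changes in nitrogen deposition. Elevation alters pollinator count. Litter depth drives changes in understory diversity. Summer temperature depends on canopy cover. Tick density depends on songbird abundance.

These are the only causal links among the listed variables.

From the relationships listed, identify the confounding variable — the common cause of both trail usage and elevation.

road proximity

Road proximity has a causal path to trail usage (road proximity → nitrogen deposition → annual rainfall → trail usage) and a separate causal path to elevation (road proximity → songbird abundance → elevation), so it is a common cause of both.
No stated relationship gives trail usage a causal route to elevation, so the correlation is explained by the shared upstream cause rather than a direct effect.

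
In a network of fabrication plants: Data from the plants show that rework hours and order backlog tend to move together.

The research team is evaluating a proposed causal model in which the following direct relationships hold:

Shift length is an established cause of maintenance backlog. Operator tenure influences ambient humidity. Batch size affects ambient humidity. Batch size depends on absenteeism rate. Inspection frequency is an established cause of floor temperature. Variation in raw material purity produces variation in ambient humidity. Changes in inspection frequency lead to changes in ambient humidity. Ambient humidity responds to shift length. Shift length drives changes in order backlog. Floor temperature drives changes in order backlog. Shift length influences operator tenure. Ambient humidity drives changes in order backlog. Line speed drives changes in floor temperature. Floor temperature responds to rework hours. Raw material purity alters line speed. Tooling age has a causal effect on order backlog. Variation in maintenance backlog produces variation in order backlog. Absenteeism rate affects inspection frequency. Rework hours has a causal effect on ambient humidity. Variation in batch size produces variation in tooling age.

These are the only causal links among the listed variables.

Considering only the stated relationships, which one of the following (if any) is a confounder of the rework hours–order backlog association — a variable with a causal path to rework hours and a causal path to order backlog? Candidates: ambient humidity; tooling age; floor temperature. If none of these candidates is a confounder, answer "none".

None of the listed candidates has causal paths to both rework hours and order backlog in the stated relationships, so none is a common cause.

none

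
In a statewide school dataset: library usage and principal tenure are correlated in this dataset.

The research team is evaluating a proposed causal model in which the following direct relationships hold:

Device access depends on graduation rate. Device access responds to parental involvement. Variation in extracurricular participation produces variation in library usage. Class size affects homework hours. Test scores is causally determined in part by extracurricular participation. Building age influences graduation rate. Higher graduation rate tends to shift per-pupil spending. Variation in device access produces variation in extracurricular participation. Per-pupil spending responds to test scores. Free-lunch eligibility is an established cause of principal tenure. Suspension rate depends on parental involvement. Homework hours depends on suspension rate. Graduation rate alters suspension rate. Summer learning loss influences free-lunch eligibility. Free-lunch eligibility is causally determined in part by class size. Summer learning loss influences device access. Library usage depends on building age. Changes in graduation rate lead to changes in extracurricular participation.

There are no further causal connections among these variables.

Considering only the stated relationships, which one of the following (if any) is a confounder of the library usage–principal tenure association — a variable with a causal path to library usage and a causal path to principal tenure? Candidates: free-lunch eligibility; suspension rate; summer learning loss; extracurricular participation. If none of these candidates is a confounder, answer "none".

Summer learning loss causes library usage (summer learning loss → device access → extracurricular participation → library usage) and also causes principal tenure (summer learning loss → free-lunch eligibility → principal tenure); it is a common cause of both.
Each of the other candidates lacks a causal path to at least one of library usage and principal tenure, so they do not confound the relationship.

summer learning loss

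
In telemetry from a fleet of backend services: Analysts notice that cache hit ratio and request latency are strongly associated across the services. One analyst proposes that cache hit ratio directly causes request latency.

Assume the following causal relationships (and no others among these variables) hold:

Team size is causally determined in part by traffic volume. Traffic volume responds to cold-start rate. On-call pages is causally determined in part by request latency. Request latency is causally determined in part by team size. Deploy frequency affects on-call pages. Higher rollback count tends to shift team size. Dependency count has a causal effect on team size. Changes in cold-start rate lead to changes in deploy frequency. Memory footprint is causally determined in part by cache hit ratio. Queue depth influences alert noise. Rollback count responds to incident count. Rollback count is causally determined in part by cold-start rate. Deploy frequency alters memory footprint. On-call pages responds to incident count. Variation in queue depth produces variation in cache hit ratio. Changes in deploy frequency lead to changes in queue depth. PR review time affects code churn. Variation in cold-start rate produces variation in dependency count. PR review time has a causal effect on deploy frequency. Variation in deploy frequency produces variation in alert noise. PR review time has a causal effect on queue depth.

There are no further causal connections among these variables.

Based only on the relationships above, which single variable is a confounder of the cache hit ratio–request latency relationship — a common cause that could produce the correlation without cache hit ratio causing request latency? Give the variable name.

cold-start rate

Cold-start rate has a causal path to cache hit ratio (cold-start rate → deploy frequency → queue depth → cache hit ratio) and a separate causal path to request latency (cold-start rate → traffic volume → team size → request latency), so it is a common cause of both.
No stated relationship gives cache hit ratio a causal route to request latency, so the correlation is explained by the shared upstream cause rather than a direct effect.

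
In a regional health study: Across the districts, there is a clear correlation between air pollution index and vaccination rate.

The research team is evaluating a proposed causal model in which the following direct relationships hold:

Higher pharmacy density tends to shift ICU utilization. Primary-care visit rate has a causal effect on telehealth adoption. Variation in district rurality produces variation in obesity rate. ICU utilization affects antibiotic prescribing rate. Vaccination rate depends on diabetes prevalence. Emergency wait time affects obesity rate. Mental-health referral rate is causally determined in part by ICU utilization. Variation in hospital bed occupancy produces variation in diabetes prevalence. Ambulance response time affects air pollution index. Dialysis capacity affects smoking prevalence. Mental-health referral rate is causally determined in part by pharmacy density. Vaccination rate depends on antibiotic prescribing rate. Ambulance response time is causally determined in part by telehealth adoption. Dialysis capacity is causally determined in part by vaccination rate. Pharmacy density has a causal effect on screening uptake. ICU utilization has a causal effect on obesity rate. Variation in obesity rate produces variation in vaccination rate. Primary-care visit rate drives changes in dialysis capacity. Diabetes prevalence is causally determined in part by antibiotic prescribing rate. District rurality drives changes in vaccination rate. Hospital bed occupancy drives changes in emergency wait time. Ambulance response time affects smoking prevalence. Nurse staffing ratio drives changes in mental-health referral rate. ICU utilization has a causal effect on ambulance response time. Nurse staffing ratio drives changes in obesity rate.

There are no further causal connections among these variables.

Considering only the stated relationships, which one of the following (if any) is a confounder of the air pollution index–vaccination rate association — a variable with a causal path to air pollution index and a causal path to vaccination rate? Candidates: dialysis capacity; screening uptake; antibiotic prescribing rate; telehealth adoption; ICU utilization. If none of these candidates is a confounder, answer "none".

ICU utilization

ICU utilization causes air pollution index (ICU utilization → ambulance response time → air pollution index) and also causes vaccination rate (ICU utilization → obesity rate → vaccination rate); it is a common cause of both.
Each of the other candidates lacks a causal path to at least one of air pollution index and vaccination rate, so they do not confound the relationship.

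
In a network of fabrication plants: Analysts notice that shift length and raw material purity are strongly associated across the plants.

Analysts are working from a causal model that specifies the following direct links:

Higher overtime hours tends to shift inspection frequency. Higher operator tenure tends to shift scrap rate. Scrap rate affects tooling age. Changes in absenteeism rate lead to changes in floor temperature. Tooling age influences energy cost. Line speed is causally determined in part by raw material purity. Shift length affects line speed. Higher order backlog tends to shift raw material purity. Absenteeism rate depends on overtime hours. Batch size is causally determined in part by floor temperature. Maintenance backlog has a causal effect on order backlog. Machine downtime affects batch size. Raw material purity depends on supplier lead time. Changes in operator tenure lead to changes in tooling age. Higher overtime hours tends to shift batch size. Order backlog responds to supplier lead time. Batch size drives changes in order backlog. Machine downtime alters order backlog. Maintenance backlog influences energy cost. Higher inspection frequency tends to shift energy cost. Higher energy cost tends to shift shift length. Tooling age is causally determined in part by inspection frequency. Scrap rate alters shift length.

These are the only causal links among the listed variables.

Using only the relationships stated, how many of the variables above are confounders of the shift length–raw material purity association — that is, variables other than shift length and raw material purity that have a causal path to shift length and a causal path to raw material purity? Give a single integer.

2

The common causes are: maintenance backlog (to shift length via maintenance backlog → energy cost → shift length; to raw material purity via maintenance backlog → order backlog → raw material purity); overtime hours (to shift length via overtime hours → inspection frequency → energy cost → shift length; to raw material purity via overtime hours → batch size → order backlog → raw material purity).
Every other variable lacks a causal path to at least one of shift length and raw material purity.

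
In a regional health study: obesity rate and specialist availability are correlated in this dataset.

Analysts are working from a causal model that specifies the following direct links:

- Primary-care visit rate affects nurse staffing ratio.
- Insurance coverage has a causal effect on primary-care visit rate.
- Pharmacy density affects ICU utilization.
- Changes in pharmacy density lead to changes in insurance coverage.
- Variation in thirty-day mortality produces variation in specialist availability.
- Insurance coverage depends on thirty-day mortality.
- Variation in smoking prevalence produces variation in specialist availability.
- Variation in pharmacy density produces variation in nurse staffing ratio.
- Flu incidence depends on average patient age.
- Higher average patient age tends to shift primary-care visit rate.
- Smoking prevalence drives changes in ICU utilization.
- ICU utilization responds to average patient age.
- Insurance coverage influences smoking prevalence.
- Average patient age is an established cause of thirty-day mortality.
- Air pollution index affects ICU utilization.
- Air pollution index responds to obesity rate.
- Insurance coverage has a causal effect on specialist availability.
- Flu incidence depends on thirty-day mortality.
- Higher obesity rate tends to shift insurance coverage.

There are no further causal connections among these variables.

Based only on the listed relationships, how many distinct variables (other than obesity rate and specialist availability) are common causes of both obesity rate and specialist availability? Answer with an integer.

0

No listed variable has a causal path to both obesity rate and specialist availability, so there are no common causes.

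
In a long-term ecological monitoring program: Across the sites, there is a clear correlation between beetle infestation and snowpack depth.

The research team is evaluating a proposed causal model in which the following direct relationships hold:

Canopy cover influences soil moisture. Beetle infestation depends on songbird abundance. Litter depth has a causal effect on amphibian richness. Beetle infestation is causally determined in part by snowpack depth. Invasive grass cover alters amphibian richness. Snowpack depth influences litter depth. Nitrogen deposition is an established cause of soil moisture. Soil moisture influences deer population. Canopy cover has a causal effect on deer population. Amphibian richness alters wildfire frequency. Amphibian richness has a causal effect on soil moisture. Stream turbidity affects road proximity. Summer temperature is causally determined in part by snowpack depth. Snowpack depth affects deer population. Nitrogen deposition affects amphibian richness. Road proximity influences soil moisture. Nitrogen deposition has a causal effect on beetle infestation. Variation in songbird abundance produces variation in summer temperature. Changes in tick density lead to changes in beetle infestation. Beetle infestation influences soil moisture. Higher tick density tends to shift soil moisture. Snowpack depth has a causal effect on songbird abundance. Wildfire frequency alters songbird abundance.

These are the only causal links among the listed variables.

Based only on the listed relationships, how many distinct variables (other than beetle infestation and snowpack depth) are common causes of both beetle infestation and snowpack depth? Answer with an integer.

No listed variable has a causal path to both beetle infestation and snowpack depth, so there are no common causes.

0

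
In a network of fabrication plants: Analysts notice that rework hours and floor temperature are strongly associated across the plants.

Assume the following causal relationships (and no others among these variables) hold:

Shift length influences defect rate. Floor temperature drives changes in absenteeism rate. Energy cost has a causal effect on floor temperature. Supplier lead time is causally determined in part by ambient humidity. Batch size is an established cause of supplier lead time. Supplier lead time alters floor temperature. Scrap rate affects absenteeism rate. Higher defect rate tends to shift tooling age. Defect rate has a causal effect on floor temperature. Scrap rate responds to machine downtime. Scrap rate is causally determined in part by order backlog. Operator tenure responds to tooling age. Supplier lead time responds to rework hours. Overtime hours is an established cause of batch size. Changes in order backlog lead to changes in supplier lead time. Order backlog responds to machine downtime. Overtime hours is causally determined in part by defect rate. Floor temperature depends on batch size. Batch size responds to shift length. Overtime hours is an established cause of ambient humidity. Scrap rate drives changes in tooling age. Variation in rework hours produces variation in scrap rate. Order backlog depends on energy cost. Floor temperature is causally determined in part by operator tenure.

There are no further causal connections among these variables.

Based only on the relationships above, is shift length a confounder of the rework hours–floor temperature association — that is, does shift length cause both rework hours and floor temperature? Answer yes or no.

Shift length has no stated causal path to rework hours. A confounder must cause both variables, so shift length does not qualify.

no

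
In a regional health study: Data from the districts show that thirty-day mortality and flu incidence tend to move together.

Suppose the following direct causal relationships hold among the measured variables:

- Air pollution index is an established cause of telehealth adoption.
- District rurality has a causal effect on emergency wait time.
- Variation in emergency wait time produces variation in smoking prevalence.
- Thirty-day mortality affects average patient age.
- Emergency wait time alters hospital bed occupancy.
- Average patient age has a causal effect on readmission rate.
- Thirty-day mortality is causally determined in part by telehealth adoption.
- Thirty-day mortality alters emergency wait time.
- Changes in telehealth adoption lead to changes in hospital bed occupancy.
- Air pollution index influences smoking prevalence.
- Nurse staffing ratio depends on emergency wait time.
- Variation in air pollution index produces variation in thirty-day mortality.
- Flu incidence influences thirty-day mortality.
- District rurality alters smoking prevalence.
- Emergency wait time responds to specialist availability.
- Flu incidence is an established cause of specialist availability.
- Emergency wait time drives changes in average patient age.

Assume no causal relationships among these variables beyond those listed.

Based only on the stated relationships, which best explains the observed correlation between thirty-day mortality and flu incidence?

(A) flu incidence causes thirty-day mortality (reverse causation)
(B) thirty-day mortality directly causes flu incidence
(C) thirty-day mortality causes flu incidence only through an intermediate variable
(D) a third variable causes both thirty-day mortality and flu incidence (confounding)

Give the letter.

The stated link runs flu incidence → thirty-day mortality; thirty-day mortality has no causal path to flu incidence. No variable causes both, so confounding is ruled out. The correlation reflects reverse causation.

A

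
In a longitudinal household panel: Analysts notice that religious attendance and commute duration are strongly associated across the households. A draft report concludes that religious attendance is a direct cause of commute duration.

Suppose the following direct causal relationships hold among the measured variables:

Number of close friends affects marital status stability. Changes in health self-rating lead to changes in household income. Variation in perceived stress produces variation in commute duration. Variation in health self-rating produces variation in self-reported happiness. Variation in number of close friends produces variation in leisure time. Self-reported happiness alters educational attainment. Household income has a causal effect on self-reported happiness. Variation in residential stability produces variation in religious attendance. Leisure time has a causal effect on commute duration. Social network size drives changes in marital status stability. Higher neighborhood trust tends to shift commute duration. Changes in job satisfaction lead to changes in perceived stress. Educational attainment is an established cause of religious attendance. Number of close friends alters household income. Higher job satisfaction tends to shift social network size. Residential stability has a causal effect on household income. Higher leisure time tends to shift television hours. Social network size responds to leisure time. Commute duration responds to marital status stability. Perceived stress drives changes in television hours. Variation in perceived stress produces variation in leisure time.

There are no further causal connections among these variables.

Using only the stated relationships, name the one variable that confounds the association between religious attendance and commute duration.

Number of close friends has a causal path to religious attendance (number of close friends → household income → self-reported happiness → educational attainment → religious attendance) and a separate causal path to commute duration (number of close friends → leisure time → commute duration), so it is a common cause of both.
No stated relationship gives religious attendance a causal route to commute duration, so the correlation is explained by the shared upstream cause rather than a direct effect.

number of close friends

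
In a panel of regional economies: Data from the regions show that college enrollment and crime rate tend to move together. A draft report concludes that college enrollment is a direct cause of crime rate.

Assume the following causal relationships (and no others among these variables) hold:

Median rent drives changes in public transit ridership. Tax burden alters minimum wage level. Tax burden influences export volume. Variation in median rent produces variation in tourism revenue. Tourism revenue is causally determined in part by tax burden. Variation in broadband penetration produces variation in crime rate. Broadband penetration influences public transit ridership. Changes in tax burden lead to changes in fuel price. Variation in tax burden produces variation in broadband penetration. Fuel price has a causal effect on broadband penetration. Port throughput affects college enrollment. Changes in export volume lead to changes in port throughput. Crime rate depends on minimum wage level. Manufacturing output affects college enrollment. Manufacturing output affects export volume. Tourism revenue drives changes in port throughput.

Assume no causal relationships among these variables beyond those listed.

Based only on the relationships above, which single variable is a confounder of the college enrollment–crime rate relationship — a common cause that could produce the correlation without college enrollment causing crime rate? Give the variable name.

Tax burden has a causal path to college enrollment (tax burden → tourism revenue → port throughput → college enrollment) and a separate causal path to crime rate (tax burden → minimum wage level → crime rate), so it is a common cause of both.
No stated relationship gives college enrollment a causal route to crime rate, so the correlation is explained by the shared upstream cause rather than a direct effect.

tax burden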